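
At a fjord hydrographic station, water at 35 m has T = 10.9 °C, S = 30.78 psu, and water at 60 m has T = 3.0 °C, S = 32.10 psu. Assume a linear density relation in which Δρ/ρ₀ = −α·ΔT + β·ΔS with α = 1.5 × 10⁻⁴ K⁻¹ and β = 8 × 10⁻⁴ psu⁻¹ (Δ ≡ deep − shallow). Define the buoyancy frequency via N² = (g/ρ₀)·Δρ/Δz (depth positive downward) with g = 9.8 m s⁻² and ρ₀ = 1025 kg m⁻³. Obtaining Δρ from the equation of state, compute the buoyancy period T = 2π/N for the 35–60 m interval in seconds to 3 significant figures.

ΔT = -7.9 K, ΔS = +1.32 psu (deep − shallow).
Δρ/ρ₀ = −αΔT + βΔS = 1.185 × 10⁻³ + 1.056 × 10⁻³ = 2.241 × 10⁻³, so Δρ ≈ 2.297 kg m⁻³.
N² = (g/ρ₀)·Δρ/Δz = g·(Δρ/ρ₀)/Δz = 9.8 × 2.241 × 10⁻³ / 25 = 8.7847 × 10⁻⁴ s⁻².
N = √(8.7847 × 10⁻⁴) = 0.029639 rad s⁻¹ → T = 2π/N = 211.99 s ≈ 212 s.

212 s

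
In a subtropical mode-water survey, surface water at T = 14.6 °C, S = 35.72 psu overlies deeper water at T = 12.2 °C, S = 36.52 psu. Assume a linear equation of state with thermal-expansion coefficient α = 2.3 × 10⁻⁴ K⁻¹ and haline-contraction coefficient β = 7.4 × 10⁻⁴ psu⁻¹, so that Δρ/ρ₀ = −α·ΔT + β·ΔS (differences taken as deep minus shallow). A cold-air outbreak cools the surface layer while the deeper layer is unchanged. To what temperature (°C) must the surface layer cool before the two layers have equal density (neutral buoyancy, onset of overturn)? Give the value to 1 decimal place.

9.6 °C

Neutral buoyancy requires Δρ = 0, i.e. −α(T_deep − T_surf′) + β(S_deep − S_surf) = 0.
T_surf′ = T_deep − (β/α)·ΔS = 12.2 − (7.4 × 10⁻⁴/2.3 × 10⁻⁴)·(+0.80) = 9.626 °C.
Cooling required: 14.6 − (9.626) = 4.974 °C.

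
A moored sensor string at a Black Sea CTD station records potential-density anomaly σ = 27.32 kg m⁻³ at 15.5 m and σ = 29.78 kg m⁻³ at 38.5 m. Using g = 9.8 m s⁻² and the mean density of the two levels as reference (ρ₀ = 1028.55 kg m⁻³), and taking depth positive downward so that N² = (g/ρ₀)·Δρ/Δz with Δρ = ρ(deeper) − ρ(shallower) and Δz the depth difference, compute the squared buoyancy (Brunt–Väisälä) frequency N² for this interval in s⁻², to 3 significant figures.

1.02 × 10⁻³ s⁻²

Δρ = 1029.78 − 1027.32 = 2.46 kg m⁻³ over Δz = 38.5 − 15.5 = 23 m.
N² = (9.8/1028.55) × (2.46/23) = 1.0191 × 10⁻³ s⁻² ≈ 1.02 × 10⁻³ s⁻².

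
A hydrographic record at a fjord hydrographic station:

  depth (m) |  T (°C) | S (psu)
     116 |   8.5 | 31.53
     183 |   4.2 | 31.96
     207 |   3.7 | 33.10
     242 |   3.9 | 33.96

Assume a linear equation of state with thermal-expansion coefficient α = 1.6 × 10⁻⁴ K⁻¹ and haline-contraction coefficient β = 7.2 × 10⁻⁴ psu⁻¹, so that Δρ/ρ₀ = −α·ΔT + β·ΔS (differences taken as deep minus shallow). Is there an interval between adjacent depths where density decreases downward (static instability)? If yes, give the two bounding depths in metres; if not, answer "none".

none

Evaluate Δρ/ρ₀ = −αΔT + βΔS across each adjacent pair:
  116–183 m: −αΔT+βΔS = −(1.6 × 10⁻⁴)(-4.3)+(7.2 × 10⁻⁴)(+0.43) = 1.0 × 10⁻³ → stable
  183–207 m: −αΔT+βΔS = −(1.6 × 10⁻⁴)(-0.5)+(7.2 × 10⁻⁴)(+1.14) = 9.0 × 10⁻⁴ → stable
  207–242 m: −αΔT+βΔS = −(1.6 × 10⁻⁴)(+0.2)+(7.2 × 10⁻⁴)(+0.86) = 5.9 × 10⁻⁴ → stable
Every interval has Δρ > 0: the column is stably stratified throughout.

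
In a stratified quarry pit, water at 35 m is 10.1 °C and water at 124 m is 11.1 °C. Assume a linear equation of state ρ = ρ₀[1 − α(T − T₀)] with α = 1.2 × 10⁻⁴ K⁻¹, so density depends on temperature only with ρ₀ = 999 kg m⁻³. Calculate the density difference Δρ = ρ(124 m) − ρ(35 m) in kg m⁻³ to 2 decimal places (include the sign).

-0.12 kg m⁻³

ΔT = +1.0 K, Δρ/ρ₀ = −αΔT = -1.20 × 10⁻⁴.
Δρ = 999 × (-1.20 × 10⁻⁴) = -0.12 kg m⁻³.
Negative Δρ: lighter below, statically unstable.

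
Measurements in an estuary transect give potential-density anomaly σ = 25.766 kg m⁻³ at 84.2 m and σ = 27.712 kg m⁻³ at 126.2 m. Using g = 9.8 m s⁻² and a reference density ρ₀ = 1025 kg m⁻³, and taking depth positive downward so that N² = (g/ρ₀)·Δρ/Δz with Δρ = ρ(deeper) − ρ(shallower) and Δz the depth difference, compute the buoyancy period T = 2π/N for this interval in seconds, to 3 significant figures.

Δρ = 1027.712 − 1025.766 = 1.946 kg m⁻³ over Δz = 126.2 − 84.2 = 42 m.
N² = (9.8/1025) × (1.946/42) = 4.4299 × 10⁻⁴ s⁻².
N = √(4.4299 × 10⁻⁴) = 0.021047 rad s⁻¹, so T = 2π/N = 298.53 s ≈ 299 s.

299 s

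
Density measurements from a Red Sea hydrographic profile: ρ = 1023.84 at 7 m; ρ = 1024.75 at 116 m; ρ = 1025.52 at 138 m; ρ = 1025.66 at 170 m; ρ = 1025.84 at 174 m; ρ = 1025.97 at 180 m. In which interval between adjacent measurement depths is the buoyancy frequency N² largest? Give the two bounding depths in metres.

Compute the density gradient over each adjacent pair:
  7–116 m: Δρ/Δz = 0.91/109 = 8.3 × 10⁻³ kg m⁻⁴
  116–138 m: Δρ/Δz = 0.77/22 = 0.035 kg m⁻⁴
  138–170 m: Δρ/Δz = 0.14/32 = 4.4 × 10⁻³ kg m⁻⁴
  170–174 m: Δρ/Δz = 0.18/4 = 0.045 kg m⁻⁴
  174–180 m: Δρ/Δz = 0.13/6 = 0.022 kg m⁻⁴
The largest gradient is in the 170–174 m interval — the pycnocline.

170–174 m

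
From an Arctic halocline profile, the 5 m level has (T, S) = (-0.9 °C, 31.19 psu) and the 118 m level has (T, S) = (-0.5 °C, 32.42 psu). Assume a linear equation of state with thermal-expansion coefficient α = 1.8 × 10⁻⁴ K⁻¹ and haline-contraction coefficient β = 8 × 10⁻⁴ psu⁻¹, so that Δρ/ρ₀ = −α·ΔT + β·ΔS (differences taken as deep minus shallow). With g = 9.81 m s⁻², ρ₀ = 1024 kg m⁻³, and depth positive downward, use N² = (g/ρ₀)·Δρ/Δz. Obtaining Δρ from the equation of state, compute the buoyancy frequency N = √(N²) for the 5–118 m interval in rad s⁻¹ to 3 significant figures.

8.90 × 10⁻³ rad s⁻¹

ΔT = +0.4 K, ΔS = +1.23 psu (deep − shallow).
Δρ/ρ₀ = −αΔT + βΔS = -7.20 × 10⁻⁵ + 9.84 × 10⁻⁴ = 9.12 × 10⁻⁴, so Δρ ≈ 0.9339 kg m⁻³.
N² = (g/ρ₀)·Δρ/Δz = g·(Δρ/ρ₀)/Δz = 9.81 × 9.12 × 10⁻⁴ / 113 = 7.9175 × 10⁻⁵ s⁻².
N = √(7.9175 × 10⁻⁵) = 8.8980 × 10⁻³ rad s⁻¹ ≈ 8.90 × 10⁻³ rad s⁻¹.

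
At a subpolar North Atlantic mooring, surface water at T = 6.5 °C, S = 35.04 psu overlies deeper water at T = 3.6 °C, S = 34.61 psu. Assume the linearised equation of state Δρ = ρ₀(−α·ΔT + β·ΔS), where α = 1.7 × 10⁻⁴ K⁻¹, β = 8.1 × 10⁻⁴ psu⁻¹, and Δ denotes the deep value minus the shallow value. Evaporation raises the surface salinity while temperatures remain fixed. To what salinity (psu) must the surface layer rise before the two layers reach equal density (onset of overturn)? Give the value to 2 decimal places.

35.22 psu

Neutral buoyancy requires −α(T_deep − T_surf) + β(S_deep − S_surf′) = 0.
S_surf′ = S_deep − (α/β)·ΔT = 34.61 − (1.7 × 10⁻⁴/8.1 × 10⁻⁴)·(-2.9) = 35.2186 psu.
Increase required: 35.2186 − 35.04 = 0.1786 psu.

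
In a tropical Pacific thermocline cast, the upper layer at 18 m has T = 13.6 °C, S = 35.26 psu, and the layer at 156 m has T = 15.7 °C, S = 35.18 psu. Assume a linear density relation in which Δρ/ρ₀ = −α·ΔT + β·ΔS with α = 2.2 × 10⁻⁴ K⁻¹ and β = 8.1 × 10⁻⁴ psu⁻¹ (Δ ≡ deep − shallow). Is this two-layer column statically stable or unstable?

unstable

ΔT = 15.7 − 13.6 = +2.1 K and ΔS = 35.18 − 35.26 = -0.08 psu (deep − shallow).
−αΔT = -4.62 × 10⁻⁴; βΔS = -6.48 × 10⁻⁵; sum Δρ/ρ₀ = -5.268 × 10⁻⁴.
Δρ/ρ₀ < 0, so Δρ < 0: deeper water is lighter → statically unstable; the column would overturn.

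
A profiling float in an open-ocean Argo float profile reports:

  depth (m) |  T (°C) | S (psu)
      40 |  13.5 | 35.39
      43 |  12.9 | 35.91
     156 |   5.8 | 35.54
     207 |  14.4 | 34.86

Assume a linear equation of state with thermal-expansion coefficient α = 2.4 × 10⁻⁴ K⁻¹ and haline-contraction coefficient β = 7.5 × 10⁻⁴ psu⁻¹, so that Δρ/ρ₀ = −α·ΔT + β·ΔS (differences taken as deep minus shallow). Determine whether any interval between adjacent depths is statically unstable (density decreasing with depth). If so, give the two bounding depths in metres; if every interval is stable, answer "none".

Evaluate Δρ/ρ₀ = −αΔT + βΔS across each adjacent pair:
  40–43 m: −αΔT+βΔS = −(2.4 × 10⁻⁴)(-0.6)+(7.5 × 10⁻⁴)(+0.52) = 5.3 × 10⁻⁴ → stable
  43–156 m: −αΔT+βΔS = −(2.4 × 10⁻⁴)(-7.1)+(7.5 × 10⁻⁴)(-0.37) = 1.4 × 10⁻³ → stable
  156–207 m: −αΔT+βΔS = −(2.4 × 10⁻⁴)(+8.6)+(7.5 × 10⁻⁴)(-0.68) = -2.6 × 10⁻³ → UNSTABLE
The 156–207 m interval has Δρ < 0: lighter water underlies denser water.

156–207 m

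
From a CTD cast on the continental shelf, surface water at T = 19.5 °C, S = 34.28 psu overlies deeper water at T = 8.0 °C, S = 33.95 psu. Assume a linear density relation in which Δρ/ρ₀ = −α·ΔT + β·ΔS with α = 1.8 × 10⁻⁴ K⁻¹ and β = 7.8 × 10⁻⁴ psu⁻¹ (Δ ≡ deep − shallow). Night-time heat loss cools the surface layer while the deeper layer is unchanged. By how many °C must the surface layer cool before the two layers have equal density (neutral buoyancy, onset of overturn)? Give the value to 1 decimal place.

Neutral buoyancy requires Δρ = 0, i.e. −α(T_deep − T_surf′) + β(S_deep − S_surf) = 0.
T_surf′ = T_deep − (β/α)·ΔS = 8.0 − (7.8 × 10⁻⁴/1.8 × 10⁻⁴)·(-0.33) = 9.430 °C.
Cooling required: 19.5 − (9.430) = 10.070 °C.

10.1 °C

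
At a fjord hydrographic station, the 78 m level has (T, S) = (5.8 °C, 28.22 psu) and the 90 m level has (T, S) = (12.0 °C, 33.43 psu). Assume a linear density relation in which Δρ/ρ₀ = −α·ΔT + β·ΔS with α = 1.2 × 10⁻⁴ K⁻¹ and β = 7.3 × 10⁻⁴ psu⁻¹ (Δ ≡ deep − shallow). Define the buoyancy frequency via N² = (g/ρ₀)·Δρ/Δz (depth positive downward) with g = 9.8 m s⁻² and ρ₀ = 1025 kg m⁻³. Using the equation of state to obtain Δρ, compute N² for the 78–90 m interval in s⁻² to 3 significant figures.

ΔT = +6.2 K, ΔS = +5.21 psu (deep − shallow).
Δρ/ρ₀ = −αΔT + βΔS = -7.44 × 10⁻⁴ + 3.8033 × 10⁻³ = 3.0593 × 10⁻³, so Δρ ≈ 3.136 kg m⁻³.
N² = (g/ρ₀)·Δρ/Δz = g·(Δρ/ρ₀)/Δz = 9.8 × 3.0593 × 10⁻³ / 12 = 2.4984 × 10⁻³ s⁻² ≈ 2.50 × 10⁻³ s⁻².

2.50 × 10⁻³ s⁻²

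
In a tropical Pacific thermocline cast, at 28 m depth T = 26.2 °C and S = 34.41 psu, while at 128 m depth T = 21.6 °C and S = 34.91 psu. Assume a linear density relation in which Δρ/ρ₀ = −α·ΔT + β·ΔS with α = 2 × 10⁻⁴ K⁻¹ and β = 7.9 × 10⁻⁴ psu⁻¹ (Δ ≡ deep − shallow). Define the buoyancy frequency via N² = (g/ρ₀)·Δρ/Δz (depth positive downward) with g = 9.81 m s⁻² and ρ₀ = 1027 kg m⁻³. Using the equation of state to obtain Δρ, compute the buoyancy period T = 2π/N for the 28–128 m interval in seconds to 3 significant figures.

ΔT = -4.6 K, ΔS = +0.50 psu (deep − shallow).
Δρ/ρ₀ = −αΔT + βΔS = 9.20 × 10⁻⁴ + 3.95 × 10⁻⁴ = 1.315 × 10⁻³, so Δρ ≈ 1.351 kg m⁻³.
N² = (g/ρ₀)·Δρ/Δz = g·(Δρ/ρ₀)/Δz = 9.81 × 1.315 × 10⁻³ / 100 = 1.2900 × 10⁻⁴ s⁻².
N = √(1.2900 × 10⁻⁴) = 0.011358 rad s⁻¹ → T = 2π/N = 553.19 s ≈ 553 s.

553 s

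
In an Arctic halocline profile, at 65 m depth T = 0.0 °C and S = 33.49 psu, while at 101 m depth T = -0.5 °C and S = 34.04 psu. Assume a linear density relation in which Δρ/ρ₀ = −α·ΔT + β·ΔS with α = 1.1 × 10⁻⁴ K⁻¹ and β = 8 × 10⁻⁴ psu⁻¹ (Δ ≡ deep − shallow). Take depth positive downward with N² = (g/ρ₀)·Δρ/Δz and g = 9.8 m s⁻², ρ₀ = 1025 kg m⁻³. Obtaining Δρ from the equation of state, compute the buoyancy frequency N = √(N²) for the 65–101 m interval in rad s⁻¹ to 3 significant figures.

ΔT = -0.5 K, ΔS = +0.55 psu (deep − shallow).
Δρ/ρ₀ = −αΔT + βΔS = 5.50 × 10⁻⁵ + 4.40 × 10⁻⁴ = 4.95 × 10⁻⁴, so Δρ ≈ 0.5074 kg m⁻³.
N² = (g/ρ₀)·Δρ/Δz = g·(Δρ/ρ₀)/Δz = 9.8 × 4.95 × 10⁻⁴ / 36 = 1.3475 × 10⁻⁴ s⁻².
N = √(1.3475 × 10⁻⁴) = 0.011608 rad s⁻¹ ≈ 0.0116 rad s⁻¹.

0.0116 rad s⁻¹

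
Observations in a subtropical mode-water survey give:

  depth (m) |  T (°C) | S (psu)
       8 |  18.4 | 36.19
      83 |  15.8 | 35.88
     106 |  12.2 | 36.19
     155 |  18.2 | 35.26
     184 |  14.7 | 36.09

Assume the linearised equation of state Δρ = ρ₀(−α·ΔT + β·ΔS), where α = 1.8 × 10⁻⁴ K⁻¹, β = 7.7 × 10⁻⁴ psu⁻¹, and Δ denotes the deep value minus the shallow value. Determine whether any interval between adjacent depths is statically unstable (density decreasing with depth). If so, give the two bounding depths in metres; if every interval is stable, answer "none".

106–155 m

Evaluate Δρ/ρ₀ = −αΔT + βΔS across each adjacent pair:
  8–83 m: −αΔT+βΔS = −(1.8 × 10⁻⁴)(-2.6)+(7.7 × 10⁻⁴)(-0.31) = 2.3 × 10⁻⁴ → stable
  83–106 m: −αΔT+βΔS = −(1.8 × 10⁻⁴)(-3.6)+(7.7 × 10⁻⁴)(+0.31) = 8.9 × 10⁻⁴ → stable
  106–155 m: −αΔT+βΔS = −(1.8 × 10⁻⁴)(+6.0)+(7.7 × 10⁻⁴)(-0.93) = -1.8 × 10⁻³ → UNSTABLE
  155–184 m: −αΔT+βΔS = −(1.8 × 10⁻⁴)(-3.5)+(7.7 × 10⁻⁴)(+0.83) = 1.3 × 10⁻³ → stable
The 106–155 m interval has Δρ < 0: lighter water underlies denser water.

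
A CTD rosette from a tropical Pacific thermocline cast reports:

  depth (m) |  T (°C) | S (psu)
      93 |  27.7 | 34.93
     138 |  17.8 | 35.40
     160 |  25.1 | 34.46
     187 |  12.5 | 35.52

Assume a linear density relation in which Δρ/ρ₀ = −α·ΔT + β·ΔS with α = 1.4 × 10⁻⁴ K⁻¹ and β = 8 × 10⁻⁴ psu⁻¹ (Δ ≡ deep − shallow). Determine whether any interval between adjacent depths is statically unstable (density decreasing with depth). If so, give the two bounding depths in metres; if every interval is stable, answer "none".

138–160 m

Evaluate Δρ/ρ₀ = −αΔT + βΔS across each adjacent pair:
  93–138 m: −αΔT+βΔS = −(1.4 × 10⁻⁴)(-9.9)+(8 × 10⁻⁴)(+0.47) = 1.8 × 10⁻³ → stable
  138–160 m: −αΔT+βΔS = −(1.4 × 10⁻⁴)(+7.3)+(8 × 10⁻⁴)(-0.94) = -1.8 × 10⁻³ → UNSTABLE
  160–187 m: −αΔT+βΔS = −(1.4 × 10⁻⁴)(-12.6)+(8 × 10⁻⁴)(+1.06) = 2.6 × 10⁻³ → stable
The 138–160 m interval has Δρ < 0: lighter water underlies denser water.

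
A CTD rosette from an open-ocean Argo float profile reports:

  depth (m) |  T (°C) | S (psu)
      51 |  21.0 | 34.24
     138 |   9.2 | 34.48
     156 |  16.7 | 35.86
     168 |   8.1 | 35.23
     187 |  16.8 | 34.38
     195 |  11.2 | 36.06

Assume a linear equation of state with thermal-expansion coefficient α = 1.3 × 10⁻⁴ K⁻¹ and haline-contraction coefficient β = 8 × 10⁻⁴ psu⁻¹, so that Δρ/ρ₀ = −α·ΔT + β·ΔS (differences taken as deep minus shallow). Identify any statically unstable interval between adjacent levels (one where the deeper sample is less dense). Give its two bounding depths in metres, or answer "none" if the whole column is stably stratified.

168–187 m

Evaluate Δρ/ρ₀ = −αΔT + βΔS across each adjacent pair:
  51–138 m: −αΔT+βΔS = −(1.3 × 10⁻⁴)(-11.8)+(8 × 10⁻⁴)(+0.24) = 1.7 × 10⁻³ → stable
  138–156 m: −αΔT+βΔS = −(1.3 × 10⁻⁴)(+7.5)+(8 × 10⁻⁴)(+1.38) = 1.3 × 10⁻⁴ → stable
  156–168 m: −αΔT+βΔS = −(1.3 × 10⁻⁴)(-8.6)+(8 × 10⁻⁴)(-0.63) = 6.1 × 10⁻⁴ → stable
  168–187 m: −αΔT+βΔS = −(1.3 × 10⁻⁴)(+8.7)+(8 × 10⁻⁴)(-0.85) = -1.8 × 10⁻³ → UNSTABLE
  187–195 m: −αΔT+βΔS = −(1.3 × 10⁻⁴)(-5.6)+(8 × 10⁻⁴)(+1.68) = 2.1 × 10⁻³ → stable
The 168–187 m interval has Δρ < 0: lighter water underlies denser water.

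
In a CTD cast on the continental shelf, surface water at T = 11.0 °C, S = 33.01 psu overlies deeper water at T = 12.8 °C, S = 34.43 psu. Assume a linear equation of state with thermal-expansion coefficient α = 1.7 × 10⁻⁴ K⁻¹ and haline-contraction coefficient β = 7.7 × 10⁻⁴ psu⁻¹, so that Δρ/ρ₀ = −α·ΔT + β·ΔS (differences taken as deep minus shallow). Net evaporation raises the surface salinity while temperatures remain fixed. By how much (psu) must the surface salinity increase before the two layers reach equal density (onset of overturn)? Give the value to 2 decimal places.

1.02 psu

Neutral buoyancy requires −α(T_deep − T_surf) + β(S_deep − S_surf′) = 0.
S_surf′ = S_deep − (α/β)·ΔT = 34.43 − (1.7 × 10⁻⁴/7.7 × 10⁻⁴)·(+1.8) = 34.0326 psu.
Increase required: 34.0326 − 33.01 = 1.0226 psu.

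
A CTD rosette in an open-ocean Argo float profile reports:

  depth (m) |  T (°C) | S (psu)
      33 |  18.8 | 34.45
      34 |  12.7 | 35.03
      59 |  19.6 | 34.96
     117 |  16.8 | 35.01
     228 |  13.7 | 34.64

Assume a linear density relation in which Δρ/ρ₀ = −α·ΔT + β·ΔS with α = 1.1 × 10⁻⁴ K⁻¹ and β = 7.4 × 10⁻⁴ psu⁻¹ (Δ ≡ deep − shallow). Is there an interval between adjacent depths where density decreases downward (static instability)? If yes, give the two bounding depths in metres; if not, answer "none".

Evaluate Δρ/ρ₀ = −αΔT + βΔS across each adjacent pair:
  33–34 m: −αΔT+βΔS = −(1.1 × 10⁻⁴)(-6.1)+(7.4 × 10⁻⁴)(+0.58) = 1.1 × 10⁻³ → stable
  34–59 m: −αΔT+βΔS = −(1.1 × 10⁻⁴)(+6.9)+(7.4 × 10⁻⁴)(-0.07) = -8.1 × 10⁻⁴ → UNSTABLE
  59–117 m: −αΔT+βΔS = −(1.1 × 10⁻⁴)(-2.8)+(7.4 × 10⁻⁴)(+0.05) = 3.5 × 10⁻⁴ → stable
  117–228 m: −αΔT+βΔS = −(1.1 × 10⁻⁴)(-3.1)+(7.4 × 10⁻⁴)(-0.37) = 6.7 × 10⁻⁵ → stable
The 34–59 m interval has Δρ < 0: lighter water underlies denser water.

34–59 m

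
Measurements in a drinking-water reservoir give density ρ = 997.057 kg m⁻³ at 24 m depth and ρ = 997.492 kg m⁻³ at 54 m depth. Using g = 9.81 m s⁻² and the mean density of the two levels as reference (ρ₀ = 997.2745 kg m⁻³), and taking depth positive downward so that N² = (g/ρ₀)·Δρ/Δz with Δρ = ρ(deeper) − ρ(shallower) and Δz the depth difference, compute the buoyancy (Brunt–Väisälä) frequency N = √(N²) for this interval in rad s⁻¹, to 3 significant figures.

Δρ = 997.492 − 997.057 = 0.435 kg m⁻³ over Δz = 54 − 24 = 30 m.
N² = (9.81/997.2745) × (0.435/30) = 1.4263 × 10⁻⁴ s⁻².
N = √(1.4263 × 10⁻⁴) = 0.011943 rad s⁻¹ ≈ 0.0119 rad s⁻¹.

0.0119 rad s⁻¹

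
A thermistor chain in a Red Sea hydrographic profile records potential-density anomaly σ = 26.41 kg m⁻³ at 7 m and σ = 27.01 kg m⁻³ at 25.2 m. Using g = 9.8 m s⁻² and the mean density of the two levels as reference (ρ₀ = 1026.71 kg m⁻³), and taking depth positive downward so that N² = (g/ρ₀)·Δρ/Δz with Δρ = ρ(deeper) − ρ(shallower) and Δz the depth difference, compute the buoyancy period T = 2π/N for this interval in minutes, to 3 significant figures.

5.90 min

Δρ = 1027.01 − 1026.41 = 0.60 kg m⁻³ over Δz = 25.2 − 7 = 18.2 m.
N² = (9.8/1026.71) × (0.60/18.2) = 3.1467 × 10⁻⁴ s⁻².
N = √(3.1467 × 10⁻⁴) = 0.017739 rad s⁻¹, so T = 2π/N = 354.20 s = 5.9033 min ≈ 5.90 min.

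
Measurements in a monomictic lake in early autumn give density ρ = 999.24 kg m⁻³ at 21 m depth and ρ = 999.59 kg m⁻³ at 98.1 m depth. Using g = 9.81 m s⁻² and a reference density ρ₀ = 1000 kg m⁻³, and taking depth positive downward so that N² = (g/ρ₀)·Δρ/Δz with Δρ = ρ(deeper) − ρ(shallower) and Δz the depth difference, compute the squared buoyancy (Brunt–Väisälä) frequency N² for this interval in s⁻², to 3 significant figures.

4.45 × 10⁻⁵ s⁻²

Δρ = 999.59 − 999.24 = 0.35 kg m⁻³ over Δz = 98.1 − 21 = 77.1 m.
N² = (9.81/1000) × (0.35/77.1) = 4.4533 × 10⁻⁵ s⁻² ≈ 4.45 × 10⁻⁵ s⁻².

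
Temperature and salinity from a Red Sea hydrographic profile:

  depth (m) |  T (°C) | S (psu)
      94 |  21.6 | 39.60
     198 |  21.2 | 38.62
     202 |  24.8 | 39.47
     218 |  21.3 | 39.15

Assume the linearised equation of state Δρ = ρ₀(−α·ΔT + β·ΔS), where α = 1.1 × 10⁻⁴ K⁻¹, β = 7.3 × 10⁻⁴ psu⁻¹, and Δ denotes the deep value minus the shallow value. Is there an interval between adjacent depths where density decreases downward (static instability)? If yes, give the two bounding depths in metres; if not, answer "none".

94–198 m

Evaluate Δρ/ρ₀ = −αΔT + βΔS across each adjacent pair:
  94–198 m: −αΔT+βΔS = −(1.1 × 10⁻⁴)(-0.4)+(7.3 × 10⁻⁴)(-0.98) = -6.7 × 10⁻⁴ → UNSTABLE
  198–202 m: −αΔT+βΔS = −(1.1 × 10⁻⁴)(+3.6)+(7.3 × 10⁻⁴)(+0.85) = 2.2 × 10⁻⁴ → stable
  202–218 m: −αΔT+βΔS = −(1.1 × 10⁻⁴)(-3.5)+(7.3 × 10⁻⁴)(-0.32) = 1.5 × 10⁻⁴ → stable
The 94–198 m interval has Δρ < 0: lighter water underlies denser water.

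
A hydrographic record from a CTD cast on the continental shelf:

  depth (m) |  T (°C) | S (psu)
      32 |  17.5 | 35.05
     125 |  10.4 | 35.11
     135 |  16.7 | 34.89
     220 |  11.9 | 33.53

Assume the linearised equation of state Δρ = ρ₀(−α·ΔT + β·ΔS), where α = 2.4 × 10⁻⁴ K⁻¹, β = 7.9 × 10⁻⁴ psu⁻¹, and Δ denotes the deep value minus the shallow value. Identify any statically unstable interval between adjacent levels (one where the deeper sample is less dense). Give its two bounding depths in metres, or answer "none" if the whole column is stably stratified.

125–135 m

Evaluate Δρ/ρ₀ = −αΔT + βΔS across each adjacent pair:
  32–125 m: −αΔT+βΔS = −(2.4 × 10⁻⁴)(-7.1)+(7.9 × 10⁻⁴)(+0.06) = 1.8 × 10⁻³ → stable
  125–135 m: −αΔT+βΔS = −(2.4 × 10⁻⁴)(+6.3)+(7.9 × 10⁻⁴)(-0.22) = -1.7 × 10⁻³ → UNSTABLE
  135–220 m: −αΔT+βΔS = −(2.4 × 10⁻⁴)(-4.8)+(7.9 × 10⁻⁴)(-1.36) = 7.8 × 10⁻⁵ → stable
The 125–135 m interval has Δρ < 0: lighter water underlies denser water.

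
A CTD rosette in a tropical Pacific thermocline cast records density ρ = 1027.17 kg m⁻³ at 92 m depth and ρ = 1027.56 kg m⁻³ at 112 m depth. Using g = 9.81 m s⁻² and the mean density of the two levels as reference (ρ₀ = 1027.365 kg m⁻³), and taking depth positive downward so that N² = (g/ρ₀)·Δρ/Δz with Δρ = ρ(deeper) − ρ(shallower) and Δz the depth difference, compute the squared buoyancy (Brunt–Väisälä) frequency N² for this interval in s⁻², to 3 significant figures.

Δρ = 1027.56 − 1027.17 = 0.39 kg m⁻³ over Δz = 112 − 92 = 20 m.
N² = (9.81/1027.365) × (0.39/20) = 1.8620 × 10⁻⁴ s⁻² ≈ 1.86 × 10⁻⁴ s⁻².

1.86 × 10⁻⁴ s⁻²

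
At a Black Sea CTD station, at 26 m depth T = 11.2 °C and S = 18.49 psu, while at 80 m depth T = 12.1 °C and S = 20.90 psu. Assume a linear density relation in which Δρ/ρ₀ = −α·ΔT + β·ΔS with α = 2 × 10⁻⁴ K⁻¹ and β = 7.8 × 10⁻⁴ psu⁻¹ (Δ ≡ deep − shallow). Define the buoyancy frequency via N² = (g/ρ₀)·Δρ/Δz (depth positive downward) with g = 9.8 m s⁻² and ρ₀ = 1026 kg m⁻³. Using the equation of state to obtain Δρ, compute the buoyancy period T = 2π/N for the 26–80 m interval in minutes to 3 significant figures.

ΔT = +0.9 K, ΔS = +2.41 psu (deep − shallow).
Δρ/ρ₀ = −αΔT + βΔS = -1.80 × 10⁻⁴ + 1.8798 × 10⁻³ = 1.6998 × 10⁻³, so Δρ ≈ 1.744 kg m⁻³.
N² = (g/ρ₀)·Δρ/Δz = g·(Δρ/ρ₀)/Δz = 9.8 × 1.6998 × 10⁻³ / 54 = 3.0848 × 10⁻⁴ s⁻².
N = √(3.0848 × 10⁻⁴) = 0.017564 rad s⁻¹ → T = 2π/N = 357.73 s = 5.9622 min ≈ 5.96 min.

5.96 min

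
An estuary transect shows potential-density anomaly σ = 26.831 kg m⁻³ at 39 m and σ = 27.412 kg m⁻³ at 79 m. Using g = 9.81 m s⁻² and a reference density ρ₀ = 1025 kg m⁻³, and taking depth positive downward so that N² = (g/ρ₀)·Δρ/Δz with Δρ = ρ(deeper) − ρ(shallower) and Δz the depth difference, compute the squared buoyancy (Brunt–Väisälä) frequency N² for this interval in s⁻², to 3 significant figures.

Δρ = 1027.412 − 1026.831 = 0.581 kg m⁻³ over Δz = 79 − 39 = 40 m.
N² = (9.81/1025) × (0.581/40) = 1.3901 × 10⁻⁴ s⁻² ≈ 1.39 × 10⁻⁴ s⁻².

1.39 × 10⁻⁴ s⁻²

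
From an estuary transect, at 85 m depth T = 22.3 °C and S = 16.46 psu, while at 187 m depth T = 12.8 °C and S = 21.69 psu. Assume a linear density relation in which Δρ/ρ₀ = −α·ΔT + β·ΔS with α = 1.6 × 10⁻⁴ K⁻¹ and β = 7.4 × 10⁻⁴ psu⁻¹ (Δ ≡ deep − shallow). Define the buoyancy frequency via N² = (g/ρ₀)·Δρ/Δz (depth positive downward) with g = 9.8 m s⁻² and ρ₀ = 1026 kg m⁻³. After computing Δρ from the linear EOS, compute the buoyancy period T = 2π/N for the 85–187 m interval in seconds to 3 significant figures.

ΔT = -9.5 K, ΔS = +5.23 psu (deep − shallow).
Δρ/ρ₀ = −αΔT + βΔS = 1.52 × 10⁻³ + 3.8702 × 10⁻³ = 5.3902 × 10⁻³, so Δρ ≈ 5.530 kg m⁻³.
N² = (g/ρ₀)·Δρ/Δz = g·(Δρ/ρ₀)/Δz = 9.8 × 5.3902 × 10⁻³ / 102 = 5.1788 × 10⁻⁴ s⁻².
N = √(5.1788 × 10⁻⁴) = 0.022757 rad s⁻¹ → T = 2π/N = 276.10 s ≈ 276 s.

276 s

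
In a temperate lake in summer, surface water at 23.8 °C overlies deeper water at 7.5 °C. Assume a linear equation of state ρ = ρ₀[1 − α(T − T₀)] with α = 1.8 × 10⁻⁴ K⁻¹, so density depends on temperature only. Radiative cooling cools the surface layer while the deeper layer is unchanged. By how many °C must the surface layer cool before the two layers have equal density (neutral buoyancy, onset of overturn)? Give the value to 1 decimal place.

16.3 °C

With temperature the only control, equal density requires T_surf′ = T_deep.
T_surf′ = 7.5 °C.
Cooling required: 23.8 − 7.5 = 16.3 °C.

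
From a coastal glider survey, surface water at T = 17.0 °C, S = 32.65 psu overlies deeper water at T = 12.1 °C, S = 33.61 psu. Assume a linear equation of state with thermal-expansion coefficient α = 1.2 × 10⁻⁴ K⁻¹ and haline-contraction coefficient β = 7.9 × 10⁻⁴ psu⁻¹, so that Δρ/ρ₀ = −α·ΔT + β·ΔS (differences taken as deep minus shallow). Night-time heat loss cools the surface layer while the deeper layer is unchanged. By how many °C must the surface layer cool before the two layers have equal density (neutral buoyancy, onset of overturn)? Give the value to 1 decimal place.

Neutral buoyancy requires Δρ = 0, i.e. −α(T_deep − T_surf′) + β(S_deep − S_surf) = 0.
T_surf′ = T_deep − (β/α)·ΔS = 12.1 − (7.9 × 10⁻⁴/1.2 × 10⁻⁴)·(+0.96) = 5.780 °C.
Cooling required: 17.0 − (5.780) = 11.220 °C.

11.2 °C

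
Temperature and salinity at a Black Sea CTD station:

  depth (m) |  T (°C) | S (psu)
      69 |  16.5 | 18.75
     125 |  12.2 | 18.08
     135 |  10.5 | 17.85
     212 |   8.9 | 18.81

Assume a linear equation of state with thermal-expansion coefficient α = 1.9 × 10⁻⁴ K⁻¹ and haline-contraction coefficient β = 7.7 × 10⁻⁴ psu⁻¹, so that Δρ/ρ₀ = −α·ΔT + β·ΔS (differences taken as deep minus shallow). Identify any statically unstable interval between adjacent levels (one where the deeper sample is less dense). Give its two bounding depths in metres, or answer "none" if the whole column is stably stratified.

Evaluate Δρ/ρ₀ = −αΔT + βΔS across each adjacent pair:
  69–125 m: −αΔT+βΔS = −(1.9 × 10⁻⁴)(-4.3)+(7.7 × 10⁻⁴)(-0.67) = 3.0 × 10⁻⁴ → stable
  125–135 m: −αΔT+βΔS = −(1.9 × 10⁻⁴)(-1.7)+(7.7 × 10⁻⁴)(-0.23) = 1.5 × 10⁻⁴ → stable
  135–212 m: −αΔT+βΔS = −(1.9 × 10⁻⁴)(-1.6)+(7.7 × 10⁻⁴)(+0.96) = 1.0 × 10⁻³ → stable
Every interval has Δρ > 0: the column is stably stratified throughout.

none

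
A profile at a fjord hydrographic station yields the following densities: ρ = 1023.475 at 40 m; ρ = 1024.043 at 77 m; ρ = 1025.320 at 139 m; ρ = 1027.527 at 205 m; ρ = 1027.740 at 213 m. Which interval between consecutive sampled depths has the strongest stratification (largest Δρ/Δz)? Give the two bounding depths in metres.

139–205 m

Compute the density gradient over each adjacent pair:
  40–77 m: Δρ/Δz = 0.568/37 = 0.015 kg m⁻⁴
  77–139 m: Δρ/Δz = 1.277/62 = 0.021 kg m⁻⁴
  139–205 m: Δρ/Δz = 2.207/66 = 0.033 kg m⁻⁴
  205–213 m: Δρ/Δz = 0.213/8 = 0.027 kg m⁻⁴
The largest gradient is in the 139–205 m interval — the pycnocline.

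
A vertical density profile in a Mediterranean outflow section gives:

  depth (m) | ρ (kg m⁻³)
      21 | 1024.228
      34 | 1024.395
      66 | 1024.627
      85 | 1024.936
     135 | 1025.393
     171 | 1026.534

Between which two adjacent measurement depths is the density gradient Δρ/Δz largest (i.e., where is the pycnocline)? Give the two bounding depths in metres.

Compute the density gradient over each adjacent pair:
  21–34 m: Δρ/Δz = 0.167/13 = 0.013 kg m⁻⁴
  34–66 m: Δρ/Δz = 0.232/32 = 7.3 × 10⁻³ kg m⁻⁴
  66–85 m: Δρ/Δz = 0.309/19 = 0.016 kg m⁻⁴
  85–135 m: Δρ/Δz = 0.457/50 = 9.1 × 10⁻³ kg m⁻⁴
  135–171 m: Δρ/Δz = 1.141/36 = 0.032 kg m⁻⁴
The largest gradient is in the 135–171 m interval — the pycnocline.

135–171 m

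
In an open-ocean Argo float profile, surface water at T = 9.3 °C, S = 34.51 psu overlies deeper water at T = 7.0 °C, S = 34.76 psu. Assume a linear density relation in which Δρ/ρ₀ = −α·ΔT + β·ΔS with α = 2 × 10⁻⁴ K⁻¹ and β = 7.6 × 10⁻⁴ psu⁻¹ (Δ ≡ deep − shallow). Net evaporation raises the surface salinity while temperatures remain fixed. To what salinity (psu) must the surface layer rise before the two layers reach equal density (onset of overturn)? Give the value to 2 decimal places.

35.37 psu

Neutral buoyancy requires −α(T_deep − T_surf) + β(S_deep − S_surf′) = 0.
S_surf′ = S_deep − (α/β)·ΔT = 34.76 − (2 × 10⁻⁴/7.6 × 10⁻⁴)·(-2.3) = 35.3653 psu.
Increase required: 35.3653 − 34.51 = 0.8553 psu.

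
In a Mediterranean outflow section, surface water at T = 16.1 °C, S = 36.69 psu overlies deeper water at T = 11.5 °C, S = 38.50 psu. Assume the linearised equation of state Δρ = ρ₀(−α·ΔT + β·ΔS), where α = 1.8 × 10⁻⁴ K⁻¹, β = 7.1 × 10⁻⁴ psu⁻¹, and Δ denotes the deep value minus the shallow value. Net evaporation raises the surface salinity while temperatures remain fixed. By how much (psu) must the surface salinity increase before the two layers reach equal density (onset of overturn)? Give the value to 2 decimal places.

Neutral buoyancy requires −α(T_deep − T_surf) + β(S_deep − S_surf′) = 0.
S_surf′ = S_deep − (α/β)·ΔT = 38.50 − (1.8 × 10⁻⁴/7.1 × 10⁻⁴)·(-4.6) = 39.6662 psu.
Increase required: 39.6662 − 36.69 = 2.9762 psu.

2.98 psu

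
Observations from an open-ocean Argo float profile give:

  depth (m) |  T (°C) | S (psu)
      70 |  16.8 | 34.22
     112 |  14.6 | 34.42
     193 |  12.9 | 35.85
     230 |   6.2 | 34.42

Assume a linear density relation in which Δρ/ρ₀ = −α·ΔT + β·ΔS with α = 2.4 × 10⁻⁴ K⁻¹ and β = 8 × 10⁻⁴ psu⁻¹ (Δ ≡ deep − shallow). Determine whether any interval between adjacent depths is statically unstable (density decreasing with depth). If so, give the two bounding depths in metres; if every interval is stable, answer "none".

Evaluate Δρ/ρ₀ = −αΔT + βΔS across each adjacent pair:
  70–112 m: −αΔT+βΔS = −(2.4 × 10⁻⁴)(-2.2)+(8 × 10⁻⁴)(+0.20) = 6.9 × 10⁻⁴ → stable
  112–193 m: −αΔT+βΔS = −(2.4 × 10⁻⁴)(-1.7)+(8 × 10⁻⁴)(+1.43) = 1.6 × 10⁻³ → stable
  193–230 m: −αΔT+βΔS = −(2.4 × 10⁻⁴)(-6.7)+(8 × 10⁻⁴)(-1.43) = 4.6 × 10⁻⁴ → stable
Every interval has Δρ > 0: the column is stably stratified throughout.

none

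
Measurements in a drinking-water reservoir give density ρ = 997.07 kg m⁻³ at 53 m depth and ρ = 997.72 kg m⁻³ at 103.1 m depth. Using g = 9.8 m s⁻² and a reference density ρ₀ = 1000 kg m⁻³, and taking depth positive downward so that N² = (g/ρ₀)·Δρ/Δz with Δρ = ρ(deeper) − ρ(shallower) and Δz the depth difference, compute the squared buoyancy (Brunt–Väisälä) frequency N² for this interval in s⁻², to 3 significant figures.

Δρ = 997.72 − 997.07 = 0.65 kg m⁻³ over Δz = 103.1 − 53 = 50.1 m.
N² = (9.8/1000) × (0.65/50.1) = 1.2715 × 10⁻⁴ s⁻² ≈ 1.27 × 10⁻⁴ s⁻².

1.27 × 10⁻⁴ s⁻²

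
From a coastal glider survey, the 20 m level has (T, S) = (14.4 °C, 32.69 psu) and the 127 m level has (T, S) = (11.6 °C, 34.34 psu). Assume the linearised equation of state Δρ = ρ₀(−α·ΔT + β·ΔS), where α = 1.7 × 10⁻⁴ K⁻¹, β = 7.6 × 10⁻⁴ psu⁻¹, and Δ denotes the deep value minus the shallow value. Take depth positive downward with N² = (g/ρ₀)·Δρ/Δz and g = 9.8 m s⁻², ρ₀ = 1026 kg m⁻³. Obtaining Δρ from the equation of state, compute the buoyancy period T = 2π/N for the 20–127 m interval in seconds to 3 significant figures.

ΔT = -2.8 K, ΔS = +1.65 psu (deep − shallow).
Δρ/ρ₀ = −αΔT + βΔS = 4.76 × 10⁻⁴ + 1.254 × 10⁻³ = 1.73 × 10⁻³, so Δρ ≈ 1.775 kg m⁻³.
N² = (g/ρ₀)·Δρ/Δz = g·(Δρ/ρ₀)/Δz = 9.8 × 1.73 × 10⁻³ / 107 = 1.5845 × 10⁻⁴ s⁻².
N = √(1.5845 × 10⁻⁴) = 0.012588 rad s⁻¹ → T = 2π/N = 499.14 s ≈ 499 s.

499 s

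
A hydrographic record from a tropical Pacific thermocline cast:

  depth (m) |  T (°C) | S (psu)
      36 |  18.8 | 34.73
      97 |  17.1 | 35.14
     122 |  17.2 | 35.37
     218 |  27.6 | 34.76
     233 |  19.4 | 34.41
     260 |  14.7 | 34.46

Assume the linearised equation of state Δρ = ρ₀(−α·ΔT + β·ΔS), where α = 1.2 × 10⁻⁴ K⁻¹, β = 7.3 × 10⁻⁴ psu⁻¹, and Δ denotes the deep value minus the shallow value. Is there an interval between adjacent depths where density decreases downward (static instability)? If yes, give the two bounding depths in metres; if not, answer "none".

122–218 m

Evaluate Δρ/ρ₀ = −αΔT + βΔS across each adjacent pair:
  36–97 m: −αΔT+βΔS = −(1.2 × 10⁻⁴)(-1.7)+(7.3 × 10⁻⁴)(+0.41) = 5.0 × 10⁻⁴ → stable
  97–122 m: −αΔT+βΔS = −(1.2 × 10⁻⁴)(+0.1)+(7.3 × 10⁻⁴)(+0.23) = 1.6 × 10⁻⁴ → stable
  122–218 m: −αΔT+βΔS = −(1.2 × 10⁻⁴)(+10.4)+(7.3 × 10⁻⁴)(-0.61) = -1.7 × 10⁻³ → UNSTABLE
  218–233 m: −αΔT+βΔS = −(1.2 × 10⁻⁴)(-8.2)+(7.3 × 10⁻⁴)(-0.35) = 7.3 × 10⁻⁴ → stable
  233–260 m: −αΔT+βΔS = −(1.2 × 10⁻⁴)(-4.7)+(7.3 × 10⁻⁴)(+0.05) = 6.0 × 10⁻⁴ → stable
The 122–218 m interval has Δρ < 0: lighter water underlies denser water.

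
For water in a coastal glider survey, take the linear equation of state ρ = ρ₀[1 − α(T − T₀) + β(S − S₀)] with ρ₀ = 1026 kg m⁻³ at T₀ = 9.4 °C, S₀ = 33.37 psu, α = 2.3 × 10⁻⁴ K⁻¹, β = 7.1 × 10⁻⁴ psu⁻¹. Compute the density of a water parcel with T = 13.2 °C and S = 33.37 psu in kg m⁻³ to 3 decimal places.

T − T₀ = +3.8 K, S − S₀ = +0.00 psu.
Bracket = 1 − α·(+3.8) + β·(+0.00) = 1 + (-8.74 × 10⁻⁴) = 0.9991260.
ρ = 1026 × 0.9991260 = 1025.103 kg m⁻³.

1025.103 kg m⁻³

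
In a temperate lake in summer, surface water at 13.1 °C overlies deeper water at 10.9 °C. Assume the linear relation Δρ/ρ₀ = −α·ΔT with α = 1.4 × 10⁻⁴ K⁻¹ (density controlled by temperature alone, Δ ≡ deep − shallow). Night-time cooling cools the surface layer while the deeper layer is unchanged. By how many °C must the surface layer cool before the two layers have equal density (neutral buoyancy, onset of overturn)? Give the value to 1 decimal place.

With temperature the only control, equal density requires T_surf′ = T_deep.
T_surf′ = 10.9 °C.
Cooling required: 13.1 − 10.9 = 2.2 °C.

2.2 °C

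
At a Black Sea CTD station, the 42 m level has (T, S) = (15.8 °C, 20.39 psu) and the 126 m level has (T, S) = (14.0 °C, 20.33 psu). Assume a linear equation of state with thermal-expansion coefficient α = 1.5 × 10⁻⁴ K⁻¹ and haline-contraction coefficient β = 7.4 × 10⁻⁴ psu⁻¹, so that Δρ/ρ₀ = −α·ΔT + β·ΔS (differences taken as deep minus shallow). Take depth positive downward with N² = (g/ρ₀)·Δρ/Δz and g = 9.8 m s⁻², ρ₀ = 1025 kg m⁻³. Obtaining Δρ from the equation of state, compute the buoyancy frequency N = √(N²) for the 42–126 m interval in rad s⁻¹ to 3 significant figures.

ΔT = -1.8 K, ΔS = -0.06 psu (deep − shallow).
Δρ/ρ₀ = −αΔT + βΔS = 2.70 × 10⁻⁴ − 4.44 × 10⁻⁵ = 2.256 × 10⁻⁴, so Δρ ≈ 0.2312 kg m⁻³.
N² = (g/ρ₀)·Δρ/Δz = g·(Δρ/ρ₀)/Δz = 9.8 × 2.256 × 10⁻⁴ / 84 = 2.6320 × 10⁻⁵ s⁻².
N = √(2.6320 × 10⁻⁵) = 5.1303 × 10⁻³ rad s⁻¹ ≈ 5.13 × 10⁻³ rad s⁻¹.

5.13 × 10⁻³ rad s⁻¹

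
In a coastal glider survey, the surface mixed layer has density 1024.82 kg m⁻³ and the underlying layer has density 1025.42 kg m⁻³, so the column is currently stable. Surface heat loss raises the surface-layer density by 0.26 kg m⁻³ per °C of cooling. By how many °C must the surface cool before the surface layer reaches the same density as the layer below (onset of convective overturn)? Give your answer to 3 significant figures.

2.31 °C

Density deficit of the surface layer: 1025.42 − 1024.82 = 0.6 kg m⁻³.
Required change = 0.6 / 0.26 = 2.31 °C.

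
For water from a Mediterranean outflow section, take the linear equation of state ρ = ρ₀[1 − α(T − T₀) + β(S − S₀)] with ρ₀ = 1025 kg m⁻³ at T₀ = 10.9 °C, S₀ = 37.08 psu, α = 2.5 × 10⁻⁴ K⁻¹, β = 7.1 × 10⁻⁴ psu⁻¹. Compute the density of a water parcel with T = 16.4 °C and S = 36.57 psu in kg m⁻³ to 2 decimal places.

1023.22 kg m⁻³

T − T₀ = +5.5 K, S − S₀ = -0.51 psu.
Bracket = 1 − α·(+5.5) + β·(-0.51) = 1 + (-1.7371 × 10⁻³) = 0.9982629.
ρ = 1025 × 0.9982629 = 1023.22 kg m⁻³.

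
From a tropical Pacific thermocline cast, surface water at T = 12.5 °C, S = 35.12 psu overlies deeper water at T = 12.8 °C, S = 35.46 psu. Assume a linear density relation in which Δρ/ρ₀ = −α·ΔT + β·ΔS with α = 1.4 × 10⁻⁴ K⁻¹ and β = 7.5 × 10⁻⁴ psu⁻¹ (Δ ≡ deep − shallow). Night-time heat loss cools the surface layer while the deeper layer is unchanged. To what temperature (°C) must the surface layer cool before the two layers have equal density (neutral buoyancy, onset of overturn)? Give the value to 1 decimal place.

11.0 °C

Neutral buoyancy requires Δρ = 0, i.e. −α(T_deep − T_surf′) + β(S_deep − S_surf) = 0.
T_surf′ = T_deep − (β/α)·ΔS = 12.8 − (7.5 × 10⁻⁴/1.4 × 10⁻⁴)·(+0.34) = 10.979 °C.
Cooling required: 12.5 − (10.979) = 1.521 °C.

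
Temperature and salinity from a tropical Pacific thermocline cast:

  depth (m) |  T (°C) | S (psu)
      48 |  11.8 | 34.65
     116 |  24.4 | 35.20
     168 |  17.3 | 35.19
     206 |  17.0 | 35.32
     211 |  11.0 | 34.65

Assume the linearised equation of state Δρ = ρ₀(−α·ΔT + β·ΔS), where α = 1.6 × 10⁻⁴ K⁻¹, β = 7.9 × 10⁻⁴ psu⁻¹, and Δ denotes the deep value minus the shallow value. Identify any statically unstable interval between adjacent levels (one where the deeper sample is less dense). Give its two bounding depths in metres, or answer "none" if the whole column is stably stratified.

Evaluate Δρ/ρ₀ = −αΔT + βΔS across each adjacent pair:
  48–116 m: −αΔT+βΔS = −(1.6 × 10⁻⁴)(+12.6)+(7.9 × 10⁻⁴)(+0.55) = -1.6 × 10⁻³ → UNSTABLE
  116–168 m: −αΔT+βΔS = −(1.6 × 10⁻⁴)(-7.1)+(7.9 × 10⁻⁴)(-0.01) = 1.1 × 10⁻³ → stable
  168–206 m: −αΔT+βΔS = −(1.6 × 10⁻⁴)(-0.3)+(7.9 × 10⁻⁴)(+0.13) = 1.5 × 10⁻⁴ → stable
  206–211 m: −αΔT+βΔS = −(1.6 × 10⁻⁴)(-6.0)+(7.9 × 10⁻⁴)(-0.67) = 4.3 × 10⁻⁴ → stable
The 48–116 m interval has Δρ < 0: lighter water underlies denser water.

48–116 m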